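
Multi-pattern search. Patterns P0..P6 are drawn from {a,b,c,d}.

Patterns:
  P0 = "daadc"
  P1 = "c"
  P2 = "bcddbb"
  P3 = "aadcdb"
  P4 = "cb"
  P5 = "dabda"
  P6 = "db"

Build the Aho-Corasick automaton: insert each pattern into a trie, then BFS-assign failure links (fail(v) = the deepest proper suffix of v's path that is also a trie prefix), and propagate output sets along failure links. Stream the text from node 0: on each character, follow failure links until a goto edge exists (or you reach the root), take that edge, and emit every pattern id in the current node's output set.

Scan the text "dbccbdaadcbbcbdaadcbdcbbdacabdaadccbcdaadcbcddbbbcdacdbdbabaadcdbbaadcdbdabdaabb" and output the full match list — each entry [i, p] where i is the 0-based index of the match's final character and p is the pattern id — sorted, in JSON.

Build automaton:
Trie nodes:
  0='ε' goto a→13 b→7 c→6 d→1
  1='d' goto a→2 b→23
  2='da' goto a→3 b→20
  3='daa' goto d→4
  4='daad' goto c→5
  5='daadc' goto ·  ←P0
  6='c' goto b→19  ←P1
  7='b' goto c→8
  8='bc' goto d→9
  9='bcd' goto d→10
  10='bcdd' goto b→11
  11='bcddb' goto b→12
  12='bcddbb' goto ·  ←P2
  13='a' goto a→14
  14='aa' goto d→15
  15='aad' goto c→16
  16='aadc' goto d→17
  17='aadcd' goto b→18
  18='aadcdb' goto ·  ←P3
  19='cb' goto ·  ←P4
  20='dab' goto d→21
  21='dabd' goto a→22
  22='dabda' goto ·  ←P5
  23='db' goto ·  ←P6

Failure links (BFS by depth):
  fail(1) 'd': from fail(0)=0 chase 'd': 0 ⇒ 0;  out=∅∪out(0)=∅
  fail(6) 'c': from fail(0)=0 chase 'c': 0 ⇒ 0;  out={1}∪out(0)={1}
  fail(7) 'b': from fail(0)=0 chase 'b': 0 ⇒ 0;  out=∅∪out(0)=∅
  fail(13) 'a': from fail(0)=0 chase 'a': 0 ⇒ 0;  out=∅∪out(0)=∅
  fail(2) 'da': from fail(1)=0 chase 'a': 0 ⇒ 13;  out=∅∪out(13)=∅
  fail(8) 'bc': from fail(7)=0 chase 'c': 0 ⇒ 6;  out=∅∪out(6)={1}
  fail(14) 'aa': from fail(13)=0 chase 'a': 0 ⇒ 13;  out=∅∪out(13)=∅
  fail(19) 'cb': from fail(6)=0 chase 'b': 0 ⇒ 7;  out={4}∪out(7)={4}
  fail(23) 'db': from fail(1)=0 chase 'b': 0 ⇒ 7;  out={6}∪out(7)={6}
  fail(3) 'daa': from fail(2)=13 chase 'a': 13 ⇒ 14;  out=∅∪out(14)=∅
  fail(9) 'bcd': from fail(8)=6 chase 'd': 6→0 ⇒ 1;  out=∅∪out(1)=∅
  fail(15) 'aad': from fail(14)=13 chase 'd': 13→0 ⇒ 1;  out=∅∪out(1)=∅
  fail(20) 'dab': from fail(2)=13 chase 'b': 13→0 ⇒ 7;  out=∅∪out(7)=∅
  fail(4) 'daad': from fail(3)=14 chase 'd': 14 ⇒ 15;  out=∅∪out(15)=∅
  fail(10) 'bcdd': from fail(9)=1 chase 'd': 1→0 ⇒ 1;  out=∅∪out(1)=∅
  fail(16) 'aadc': from fail(15)=1 chase 'c': 1→0 ⇒ 6;  out=∅∪out(6)={1}
  fail(21) 'dabd': from fail(20)=7 chase 'd': 7→0 ⇒ 1;  out=∅∪out(1)=∅
  fail(5) 'daadc': from fail(4)=15 chase 'c': 15 ⇒ 16;  out={0}∪out(16)={0,1}
  fail(11) 'bcddb': from fail(10)=1 chase 'b': 1 ⇒ 23;  out=∅∪out(23)={6}
  fail(17) 'aadcd': from fail(16)=6 chase 'd': 6→0 ⇒ 1;  out=∅∪out(1)=∅
  fail(22) 'dabda': from fail(21)=1 chase 'a': 1 ⇒ 2;  out={5}∪out(2)={5}
  fail(12) 'bcddbb': from fail(11)=23 chase 'b': 23→7→0 ⇒ 7;  out={2}∪out(7)={2}
  fail(18) 'aadcdb': from fail(17)=1 chase 'b': 1 ⇒ 23;  out={3}∪out(23)={3,6}

Run:
i=0 'd': node 0→1
i=1 'b': node 1→23  ** P6@[0:1]
i=2 'c': node 23→8 (via fail)  ** P1@[2:2]
i=3 'c': node 8→6 (via fail)  ** P1@[3:3]
i=4 'b': node 6→19  ** P4@[3:4]
i=5 'd': node 19→1 (via fail)
i=6 'a': node 1→2
i=7 'a': node 2→3
i=8 'd': node 3→4
i=9 'c': node 4→5  ** P0@[5:9],P1@[9:9]
i=10 'b': node 5→19 (via fail)  ** P4@[9:10]
i=11 'b': node 19→7 (via fail)
i=12 'c': node 7→8  ** P1@[12:12]
i=13 'b': node 8→19 (via fail)  ** P4@[12:13]
i=14 'd': node 19→1 (via fail)
i=15 'a': node 1→2
i=16 'a': node 2→3
i=17 'd': node 3→4
i=18 'c': node 4→5  ** P0@[14:18],P1@[18:18]
i=19 'b': node 5→19 (via fail)  ** P4@[18:19]
i=20 'd': node 19→1 (via fail)
i=21 'c': node 1→6 (via fail)  ** P1@[21:21]
i=22 'b': node 6→19  ** P4@[21:22]
i=23 'b': node 19→7 (via fail)
i=24 'd': node 7→1 (via fail)
i=25 'a': node 1→2
i=26 'c': node 2→6 (via fail)  ** P1@[26:26]
i=27 'a': node 6→13 (via fail)
i=28 'b': node 13→7 (via fail)
i=29 'd': node 7→1 (via fail)
i=30 'a': node 1→2
i=31 'a': node 2→3
i=32 'd': node 3→4
i=33 'c': node 4→5  ** P0@[29:33],P1@[33:33]
i=34 'c': node 5→6 (via fail)  ** P1@[34:34]
i=35 'b': node 6→19  ** P4@[34:35]
i=36 'c': node 19→8 (via fail)  ** P1@[36:36]
i=37 'd': node 8→9
i=38 'a': node 9→2 (via fail)
i=39 'a': node 2→3
i=40 'd': node 3→4
i=41 'c': node 4→5  ** P0@[37:41],P1@[41:41]
i=42 'b': node 5→19 (via fail)  ** P4@[41:42]
i=43 'c': node 19→8 (via fail)  ** P1@[43:43]
i=44 'd': node 8→9
i=45 'd': node 9→10
i=46 'b': node 10→11  ** P6@[45:46]
i=47 'b': node 11→12  ** P2@[42:47]
i=48 'b': node 12→7 (via fail)
i=49 'c': node 7→8  ** P1@[49:49]
i=50 'd': node 8→9
i=51 'a': node 9→2 (via fail)
i=52 'c': node 2→6 (via fail)  ** P1@[52:52]
i=53 'd': node 6→1 (via fail)
i=54 'b': node 1→23  ** P6@[53:54]
i=55 'd': node 23→1 (via fail)
i=56 'b': node 1→23  ** P6@[55:56]
i=57 'a': node 23→13 (via fail)
i=58 'b': node 13→7 (via fail)
i=59 'a': node 7→13 (via fail)
i=60 'a': node 13→14
i=61 'd': node 14→15
i=62 'c': node 15→16  ** P1@[62:62]
i=63 'd': node 16→17
i=64 'b': node 17→18  ** P3@[59:64],P6@[63:64]
i=65 'b': node 18→7 (via fail)
i=66 'a': node 7→13 (via fail)
i=67 'a': node 13→14
i=68 'd': node 14→15
i=69 'c': node 15→16  ** P1@[69:69]
i=70 'd': node 16→17
i=71 'b': node 17→18  ** P3@[66:71],P6@[70:71]
i=72 'd': node 18→1 (via fail)
i=73 'a': node 1→2
i=74 'b': node 2→20
i=75 'd': node 20→21
i=76 'a': node 21→22  ** P5@[72:76]
i=77 'a': node 22→3 (via fail)
i=78 'b': node 3→7 (via fail)
i=79 'b': node 7→7 (via fail)

Matches: [[1,6],[2,1],[3,1],[4,4],[9,0],[9,1],[10,4],[12,1],[13,4],[18,0],[18,1],[19,4],[21,1],[22,4],[26,1],[33,0],[33,1],[34,1],[35,4],[36,1],[41,0],[41,1],[42,4],[43,1],[46,6],[47,2],[49,1],[52,1],[54,6],[56,6],[62,1],[64,3],[64,6],[69,1],[71,3],[71,6],[76,5]]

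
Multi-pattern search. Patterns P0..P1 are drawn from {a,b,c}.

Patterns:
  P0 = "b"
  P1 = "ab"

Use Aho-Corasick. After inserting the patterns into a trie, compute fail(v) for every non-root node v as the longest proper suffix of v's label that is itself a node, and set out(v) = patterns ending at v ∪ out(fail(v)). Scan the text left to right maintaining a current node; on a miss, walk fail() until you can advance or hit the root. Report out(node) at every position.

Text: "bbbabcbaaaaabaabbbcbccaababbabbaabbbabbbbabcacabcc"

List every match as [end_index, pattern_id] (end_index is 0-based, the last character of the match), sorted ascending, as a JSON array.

Construct AC machine:
Trie nodes:
  n0 'ε': a→2 b→1
  n1 'b': ·  [P0 ends]
  n2 'a': b→3
  n3 'ab': ·  [P1 ends]

Failure links (BFS by depth):
  fail(1) 'b': from fail(0)=0 chase 'b': 0 ⇒ 0;  out={0}∪out(0)={0}
  fail(2) 'a': from fail(0)=0 chase 'a': 0 ⇒ 0;  out=∅∪out(0)=∅
  fail(3) 'ab': from fail(2)=0 chase 'b': 0 ⇒ 1;  out={1}∪out(1)={0,1}

Run:
i=0 'b': node 0→1  → match P0@[0:0]
i=1 'b': node 1→1 (via fail)  → match P0@[1:1]
i=2 'b': node 1→1 (via fail)  → match P0@[2:2]
i=3 'a': node 1→2 (via fail)
i=4 'b': node 2→3  → match P0@[4:4],P1@[3:4]
i=5 'c': node 3→0 (via fail)
i=6 'b': node 0→1  → match P0@[6:6]
i=7 'a': node 1→2 (via fail)
i=8 'a': node 2→2 (via fail)
i=9 'a': node 2→2 (via fail)
i=10 'a': node 2→2 (via fail)
i=11 'a': node 2→2 (via fail)
i=12 'b': node 2→3  → match P0@[12:12],P1@[11:12]
i=13 'a': node 3→2 (via fail)
i=14 'a': node 2→2 (via fail)
i=15 'b': node 2→3  → match P0@[15:15],P1@[14:15]
i=16 'b': node 3→1 (via fail)  → match P0@[16:16]
i=17 'b': node 1→1 (via fail)  → match P0@[17:17]
i=18 'c': node 1→0 (via fail)
i=19 'b': node 0→1  → match P0@[19:19]
i=20 'c': node 1→0 (via fail)
i=21 'c': node 0→0
i=22 'a': node 0→2
i=23 'a': node 2→2 (via fail)
i=24 'b': node 2→3  → match P0@[24:24],P1@[23:24]
i=25 'a': node 3→2 (via fail)
i=26 'b': node 2→3  → match P0@[26:26],P1@[25:26]
i=27 'b': node 3→1 (via fail)  → match P0@[27:27]
i=28 'a': node 1→2 (via fail)
i=29 'b': node 2→3  → match P0@[29:29],P1@[28:29]
i=30 'b': node 3→1 (via fail)  → match P0@[30:30]
i=31 'a': node 1→2 (via fail)
i=32 'a': node 2→2 (via fail)
i=33 'b': node 2→3  → match P0@[33:33],P1@[32:33]
i=34 'b': node 3→1 (via fail)  → match P0@[34:34]
i=35 'b': node 1→1 (via fail)  → match P0@[35:35]
i=36 'a': node 1→2 (via fail)
i=37 'b': node 2→3  → match P0@[37:37],P1@[36:37]
i=38 'b': node 3→1 (via fail)  → match P0@[38:38]
i=39 'b': node 1→1 (via fail)  → match P0@[39:39]
i=40 'b': node 1→1 (via fail)  → match P0@[40:40]
i=41 'a': node 1→2 (via fail)
i=42 'b': node 2→3  → match P0@[42:42],P1@[41:42]
i=43 'c': node 3→0 (via fail)
i=44 'a': node 0→2
i=45 'c': node 2→0 (via fail)
i=46 'a': node 0→2
i=47 'b': node 2→3  → match P0@[47:47],P1@[46:47]
i=48 'c': node 3→0 (via fail)
i=49 'c': node 0→0

Result: [[0,0],[1,0],[2,0],[4,0],[4,1],[6,0],[12,0],[12,1],[15,0],[15,1],[16,0],[17,0],[19,0],[24,0],[24,1],[26,0],[26,1],[27,0],[29,0],[29,1],[30,0],[33,0],[33,1],[34,0],[35,0],[37,0],[37,1],[38,0],[39,0],[40,0],[42,0],[42,1],[47,0],[47,1]]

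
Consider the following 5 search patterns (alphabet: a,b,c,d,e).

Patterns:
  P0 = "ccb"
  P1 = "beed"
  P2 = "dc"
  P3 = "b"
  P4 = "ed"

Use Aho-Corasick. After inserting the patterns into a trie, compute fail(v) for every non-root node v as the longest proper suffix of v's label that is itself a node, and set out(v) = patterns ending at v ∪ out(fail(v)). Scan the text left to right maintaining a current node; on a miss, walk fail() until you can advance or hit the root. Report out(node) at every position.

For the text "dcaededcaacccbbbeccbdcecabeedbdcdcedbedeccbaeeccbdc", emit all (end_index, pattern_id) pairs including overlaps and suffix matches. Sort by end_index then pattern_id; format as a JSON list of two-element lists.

Build:
Trie nodes:
  0='ε' goto b→4 c→1 d→8 e→10
  1='c' goto c→2
  2='cc' goto b→3
  3='ccb' goto ·  [P0 ends]
  4='b' goto e→5  [P3 ends]
  5='be' goto e→6
  6='bee' goto d→7
  7='beed' goto ·  [P1 ends]
  8='d' goto c→9
  9='dc' goto ·  [P2 ends]
  10='e' goto d→11
  11='ed' goto ·  [P4 ends]

BFS fail/out derivation:
  fail(1) 'c': from fail(0)=0 chase 'c': 0 ⇒ 0;  out=∅∪out(0)=∅
  fail(4) 'b': from fail(0)=0 chase 'b': 0 ⇒ 0;  out={3}∪out(0)={3}
  fail(8) 'd': from fail(0)=0 chase 'd': 0 ⇒ 0;  out=∅∪out(0)=∅
  fail(10) 'e': from fail(0)=0 chase 'e': 0 ⇒ 0;  out=∅∪out(0)=∅
  fail(2) 'cc': from fail(1)=0 chase 'c': 0 ⇒ 1;  out=∅∪out(1)=∅
  fail(5) 'be': from fail(4)=0 chase 'e': 0 ⇒ 10;  out=∅∪out(10)=∅
  fail(9) 'dc': from fail(8)=0 chase 'c': 0 ⇒ 1;  out={2}∪out(1)={2}
  fail(11) 'ed': from fail(10)=0 chase 'd': 0 ⇒ 8;  out={4}∪out(8)={4}
  fail(3) 'ccb': from fail(2)=1 chase 'b': 1→0 ⇒ 4;  out={0}∪out(4)={0,3}
  fail(6) 'bee': from fail(5)=10 chase 'e': 10→0 ⇒ 10;  out=∅∪out(10)=∅
  fail(7) 'beed': from fail(6)=10 chase 'd': 10 ⇒ 11;  out={1}∪out(11)={1,4}

Scan:
pos 0 'd': at 8
pos 1 'c': at 9  ** P2@[0:1]
pos 2 'a': at 0 (fail-walked)
pos 3 'e': at 10
pos 4 'd': at 11  ** P4@[3:4]
pos 5 'e': at 10 (fail-walked)
pos 6 'd': at 11  ** P4@[5:6]
pos 7 'c': at 9 (fail-walked)  ** P2@[6:7]
pos 8 'a': at 0 (fail-walked)
pos 9 'a': at 0
pos 10 'c': at 1
pos 11 'c': at 2
pos 12 'c': at 2 (fail-walked)
pos 13 'b': at 3  ** P0@[11:13],P3@[13:13]
pos 14 'b': at 4 (fail-walked)  ** P3@[14:14]
pos 15 'b': at 4 (fail-walked)  ** P3@[15:15]
pos 16 'e': at 5
pos 17 'c': at 1 (fail-walked)
pos 18 'c': at 2
pos 19 'b': at 3  ** P0@[17:19],P3@[19:19]
pos 20 'd': at 8 (fail-walked)
pos 21 'c': at 9  ** P2@[20:21]
pos 22 'e': at 10 (fail-walked)
pos 23 'c': at 1 (fail-walked)
pos 24 'a': at 0 (fail-walked)
pos 25 'b': at 4  ** P3@[25:25]
pos 26 'e': at 5
pos 27 'e': at 6
pos 28 'd': at 7  ** P1@[25:28],P4@[27:28]
pos 29 'b': at 4 (fail-walked)  ** P3@[29:29]
pos 30 'd': at 8 (fail-walked)
pos 31 'c': at 9  ** P2@[30:31]
pos 32 'd': at 8 (fail-walked)
pos 33 'c': at 9  ** P2@[32:33]
pos 34 'e': at 10 (fail-walked)
pos 35 'd': at 11  ** P4@[34:35]
pos 36 'b': at 4 (fail-walked)  ** P3@[36:36]
pos 37 'e': at 5
pos 38 'd': at 11 (fail-walked)  ** P4@[37:38]
pos 39 'e': at 10 (fail-walked)
pos 40 'c': at 1 (fail-walked)
pos 41 'c': at 2
pos 42 'b': at 3  ** P0@[40:42],P3@[42:42]
pos 43 'a': at 0 (fail-walked)
pos 44 'e': at 10
pos 45 'e': at 10 (fail-walked)
pos 46 'c': at 1 (fail-walked)
pos 47 'c': at 2
pos 48 'b': at 3  ** P0@[46:48],P3@[48:48]
pos 49 'd': at 8 (fail-walked)
pos 50 'c': at 9  ** P2@[49:50]

Matches: [[1,2],[4,4],[6,4],[7,2],[13,0],[13,3],[14,3],[15,3],[19,0],[19,3],[21,2],[25,3],[28,1],[28,4],[29,3],[31,2],[33,2],[35,4],[36,3],[38,4],[42,0],[42,3],[48,0],[48,3],[50,2]]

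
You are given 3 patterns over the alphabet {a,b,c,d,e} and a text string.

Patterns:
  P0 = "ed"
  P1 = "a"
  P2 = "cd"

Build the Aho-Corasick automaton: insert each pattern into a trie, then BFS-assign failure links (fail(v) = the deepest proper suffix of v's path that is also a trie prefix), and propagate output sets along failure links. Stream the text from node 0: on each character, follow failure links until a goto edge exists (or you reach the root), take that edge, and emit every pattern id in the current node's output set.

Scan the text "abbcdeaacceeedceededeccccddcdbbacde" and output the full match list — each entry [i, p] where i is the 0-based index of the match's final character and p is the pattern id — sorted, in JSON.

Construct AC machine:
Trie nodes:
  0='ε' goto a→3 c→4 e→1
  1='e' goto d→2
  2='ed' goto ·  ←P0
  3='a' goto ·  ←P1
  4='c' goto d→5
  5='cd' goto ·  ←P2

Failure links (BFS by depth):
  fail(1) 'e': from fail(0)=0 chase 'e': 0 ⇒ 0;  out=∅∪out(0)=∅
  fail(3) 'a': from fail(0)=0 chase 'a': 0 ⇒ 0;  out={1}∪out(0)={1}
  fail(4) 'c': from fail(0)=0 chase 'c': 0 ⇒ 0;  out=∅∪out(0)=∅
  fail(2) 'ed': from fail(1)=0 chase 'd': 0 ⇒ 0;  out={0}∪out(0)={0}
  fail(5) 'cd': from fail(4)=0 chase 'd': 0 ⇒ 0;  out={2}∪out(0)={2}

Run:
[0] read 'a'  n0⇒n3  emit P1@[0:0]
[1] read 'b'  n3⇒n0 (fail-walked)
[2] read 'b'  n0⇒n0
[3] read 'c'  n0⇒n4
[4] read 'd'  n4⇒n5  emit P2@[3:4]
[5] read 'e'  n5⇒n1 (fail-walked)
[6] read 'a'  n1⇒n3 (fail-walked)  emit P1@[6:6]
[7] read 'a'  n3⇒n3 (fail-walked)  emit P1@[7:7]
[8] read 'c'  n3⇒n4 (fail-walked)
[9] read 'c'  n4⇒n4 (fail-walked)
[10] read 'e'  n4⇒n1 (fail-walked)
[11] read 'e'  n1⇒n1 (fail-walked)
[12] read 'e'  n1⇒n1 (fail-walked)
[13] read 'd'  n1⇒n2  emit P0@[12:13]
[14] read 'c'  n2⇒n4 (fail-walked)
[15] read 'e'  n4⇒n1 (fail-walked)
[16] read 'e'  n1⇒n1 (fail-walked)
[17] read 'd'  n1⇒n2  emit P0@[16:17]
[18] read 'e'  n2⇒n1 (fail-walked)
[19] read 'd'  n1⇒n2  emit P0@[18:19]
[20] read 'e'  n2⇒n1 (fail-walked)
[21] read 'c'  n1⇒n4 (fail-walked)
[22] read 'c'  n4⇒n4 (fail-walked)
[23] read 'c'  n4⇒n4 (fail-walked)
[24] read 'c'  n4⇒n4 (fail-walked)
[25] read 'd'  n4⇒n5  emit P2@[24:25]
[26] read 'd'  n5⇒n0 (fail-walked)
[27] read 'c'  n0⇒n4
[28] read 'd'  n4⇒n5  emit P2@[27:28]
[29] read 'b'  n5⇒n0 (fail-walked)
[30] read 'b'  n0⇒n0
[31] read 'a'  n0⇒n3  emit P1@[31:31]
[32] read 'c'  n3⇒n4 (fail-walked)
[33] read 'd'  n4⇒n5  emit P2@[32:33]
[34] read 'e'  n5⇒n1 (fail-walked)

Result: [[0,1],[4,2],[6,1],[7,1],[13,0],[17,0],[19,0],[25,2],[28,2],[31,1],[33,2]]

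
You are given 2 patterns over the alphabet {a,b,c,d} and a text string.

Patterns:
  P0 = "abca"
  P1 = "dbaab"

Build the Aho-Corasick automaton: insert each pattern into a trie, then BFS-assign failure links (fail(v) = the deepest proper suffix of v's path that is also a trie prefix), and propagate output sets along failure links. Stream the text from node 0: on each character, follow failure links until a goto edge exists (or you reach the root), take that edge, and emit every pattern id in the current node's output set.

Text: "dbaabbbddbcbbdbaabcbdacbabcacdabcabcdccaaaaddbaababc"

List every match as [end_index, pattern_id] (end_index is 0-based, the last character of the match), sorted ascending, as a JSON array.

Construct AC machine:
Trie nodes:
  n0 'ε': a→1 d→5
  n1 'a': b→2
  n2 'ab': c→3
  n3 'abc': a→4
  n4 'abca': ·  ←P0
  n5 'd': b→6
  n6 'db': a→7
  n7 'dba': a→8
  n8 'dbaa': b→9
  n9 'dbaab': ·  ←P1

Failure links (BFS by depth):
  fail(1) 'a': from fail(0)=0 chase 'a': 0 ⇒ 0;  out=∅∪out(0)=∅
  fail(5) 'd': from fail(0)=0 chase 'd': 0 ⇒ 0;  out=∅∪out(0)=∅
  fail(2) 'ab': from fail(1)=0 chase 'b': 0 ⇒ 0;  out=∅∪out(0)=∅
  fail(6) 'db': from fail(5)=0 chase 'b': 0 ⇒ 0;  out=∅∪out(0)=∅
  fail(3) 'abc': from fail(2)=0 chase 'c': 0 ⇒ 0;  out=∅∪out(0)=∅
  fail(7) 'dba': from fail(6)=0 chase 'a': 0 ⇒ 1;  out=∅∪out(1)=∅
  fail(4) 'abca': from fail(3)=0 chase 'a': 0 ⇒ 1;  out={0}∪out(1)={0}
  fail(8) 'dbaa': from fail(7)=1 chase 'a': 1→0 ⇒ 1;  out=∅∪out(1)=∅
  fail(9) 'dbaab': from fail(8)=1 chase 'b': 1 ⇒ 2;  out={1}∪out(2)={1}

Text stream:
[0] read 'd'  n0⇒n5
[1] read 'b'  n5⇒n6
[2] read 'a'  n6⇒n7
[3] read 'a'  n7⇒n8
[4] read 'b'  n8⇒n9  → match P1@[0:4]
[5] read 'b'  n9⇒n0 (fail-walked)
[6] read 'b'  n0⇒n0
[7] read 'd'  n0⇒n5
[8] read 'd'  n5⇒n5 (fail-walked)
[9] read 'b'  n5⇒n6
[10] read 'c'  n6⇒n0 (fail-walked)
[11] read 'b'  n0⇒n0
[12] read 'b'  n0⇒n0
[13] read 'd'  n0⇒n5
[14] read 'b'  n5⇒n6
[15] read 'a'  n6⇒n7
[16] read 'a'  n7⇒n8
[17] read 'b'  n8⇒n9  → match P1@[13:17]
[18] read 'c'  n9⇒n3 (fail-walked)
[19] read 'b'  n3⇒n0 (fail-walked)
[20] read 'd'  n0⇒n5
[21] read 'a'  n5⇒n1 (fail-walked)
[22] read 'c'  n1⇒n0 (fail-walked)
[23] read 'b'  n0⇒n0
[24] read 'a'  n0⇒n1
[25] read 'b'  n1⇒n2
[26] read 'c'  n2⇒n3
[27] read 'a'  n3⇒n4  → match P0@[24:27]
[28] read 'c'  n4⇒n0 (fail-walked)
[29] read 'd'  n0⇒n5
[30] read 'a'  n5⇒n1 (fail-walked)
[31] read 'b'  n1⇒n2
[32] read 'c'  n2⇒n3
[33] read 'a'  n3⇒n4  → match P0@[30:33]
[34] read 'b'  n4⇒n2 (fail-walked)
[35] read 'c'  n2⇒n3
[36] read 'd'  n3⇒n5 (fail-walked)
[37] read 'c'  n5⇒n0 (fail-walked)
[38] read 'c'  n0⇒n0
[39] read 'a'  n0⇒n1
[40] read 'a'  n1⇒n1 (fail-walked)
[41] read 'a'  n1⇒n1 (fail-walked)
[42] read 'a'  n1⇒n1 (fail-walked)
[43] read 'd'  n1⇒n5 (fail-walked)
[44] read 'd'  n5⇒n5 (fail-walked)
[45] read 'b'  n5⇒n6
[46] read 'a'  n6⇒n7
[47] read 'a'  n7⇒n8
[48] read 'b'  n8⇒n9  → match P1@[44:48]
[49] read 'a'  n9⇒n1 (fail-walked)
[50] read 'b'  n1⇒n2
[51] read 'c'  n2⇒n3

Result: [[4,1],[17,1],[27,0],[33,0],[48,1]]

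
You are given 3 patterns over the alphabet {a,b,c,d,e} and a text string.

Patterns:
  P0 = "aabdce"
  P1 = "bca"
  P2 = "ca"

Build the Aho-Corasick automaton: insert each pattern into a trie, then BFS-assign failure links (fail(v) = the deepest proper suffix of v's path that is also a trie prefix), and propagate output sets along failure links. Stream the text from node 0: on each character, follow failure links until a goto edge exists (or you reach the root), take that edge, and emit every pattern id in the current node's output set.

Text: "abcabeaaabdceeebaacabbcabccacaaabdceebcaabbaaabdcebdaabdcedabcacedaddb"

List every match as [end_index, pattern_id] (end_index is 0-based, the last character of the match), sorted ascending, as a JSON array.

Build:
Trie nodes:
  0='ε' goto a→1 b→7 c→10
  1='a' goto a→2
  2='aa' goto b→3
  3='aab' goto d→4
  4='aabd' goto c→5
  5='aabdc' goto e→6
  6='aabdce' goto ·  ←P0
  7='b' goto c→8
  8='bc' goto a→9
  9='bca' goto ·  ←P1
  10='c' goto a→11
  11='ca' goto ·  ←P2

Failure links (BFS by depth):
  fail(1) 'a': from fail(0)=0 chase 'a': 0 ⇒ 0;  out=∅∪out(0)=∅
  fail(7) 'b': from fail(0)=0 chase 'b': 0 ⇒ 0;  out=∅∪out(0)=∅
  fail(10) 'c': from fail(0)=0 chase 'c': 0 ⇒ 0;  out=∅∪out(0)=∅
  fail(2) 'aa': from fail(1)=0 chase 'a': 0 ⇒ 1;  out=∅∪out(1)=∅
  fail(8) 'bc': from fail(7)=0 chase 'c': 0 ⇒ 10;  out=∅∪out(10)=∅
  fail(11) 'ca': from fail(10)=0 chase 'a': 0 ⇒ 1;  out={2}∪out(1)={2}
  fail(3) 'aab': from fail(2)=1 chase 'b': 1→0 ⇒ 7;  out=∅∪out(7)=∅
  fail(9) 'bca': from fail(8)=10 chase 'a': 10 ⇒ 11;  out={1}∪out(11)={1,2}
  fail(4) 'aabd': from fail(3)=7 chase 'd': 7→0 ⇒ 0;  out=∅∪out(0)=∅
  fail(5) 'aabdc': from fail(4)=0 chase 'c': 0 ⇒ 10;  out=∅∪out(10)=∅
  fail(6) 'aabdce': from fail(5)=10 chase 'e': 10→0 ⇒ 0;  out={0}∪out(0)={0}

Run:
pos 0 'a': at 1
pos 1 'b': at 7 (fail-walked)
pos 2 'c': at 8
pos 3 'a': at 9  → match P1@[1:3],P2@[2:3]
pos 4 'b': at 7 (fail-walked)
pos 5 'e': at 0 (fail-walked)
pos 6 'a': at 1
pos 7 'a': at 2
pos 8 'a': at 2 (fail-walked)
pos 9 'b': at 3
pos 10 'd': at 4
pos 11 'c': at 5
pos 12 'e': at 6  → match P0@[7:12]
pos 13 'e': at 0 (fail-walked)
pos 14 'e': at 0
pos 15 'b': at 7
pos 16 'a': at 1 (fail-walked)
pos 17 'a': at 2
pos 18 'c': at 10 (fail-walked)
pos 19 'a': at 11  → match P2@[18:19]
pos 20 'b': at 7 (fail-walked)
pos 21 'b': at 7 (fail-walked)
pos 22 'c': at 8
pos 23 'a': at 9  → match P1@[21:23],P2@[22:23]
pos 24 'b': at 7 (fail-walked)
pos 25 'c': at 8
pos 26 'c': at 10 (fail-walked)
pos 27 'a': at 11  → match P2@[26:27]
pos 28 'c': at 10 (fail-walked)
pos 29 'a': at 11  → match P2@[28:29]
pos 30 'a': at 2 (fail-walked)
pos 31 'a': at 2 (fail-walked)
pos 32 'b': at 3
pos 33 'd': at 4
pos 34 'c': at 5
pos 35 'e': at 6  → match P0@[30:35]
pos 36 'e': at 0 (fail-walked)
pos 37 'b': at 7
pos 38 'c': at 8
pos 39 'a': at 9  → match P1@[37:39],P2@[38:39]
pos 40 'a': at 2 (fail-walked)
pos 41 'b': at 3
pos 42 'b': at 7 (fail-walked)
pos 43 'a': at 1 (fail-walked)
pos 44 'a': at 2
pos 45 'a': at 2 (fail-walked)
pos 46 'b': at 3
pos 47 'd': at 4
pos 48 'c': at 5
pos 49 'e': at 6  → match P0@[44:49]
pos 50 'b': at 7 (fail-walked)
pos 51 'd': at 0 (fail-walked)
pos 52 'a': at 1
pos 53 'a': at 2
pos 54 'b': at 3
pos 55 'd': at 4
pos 56 'c': at 5
pos 57 'e': at 6  → match P0@[52:57]
pos 58 'd': at 0 (fail-walked)
pos 59 'a': at 1
pos 60 'b': at 7 (fail-walked)
pos 61 'c': at 8
pos 62 'a': at 9  → match P1@[60:62],P2@[61:62]
pos 63 'c': at 10 (fail-walked)
pos 64 'e': at 0 (fail-walked)
pos 65 'd': at 0
pos 66 'a': at 1
pos 67 'd': at 0 (fail-walked)
pos 68 'd': at 0
pos 69 'b': at 7

All matches (sorted): [[3,1],[3,2],[12,0],[19,2],[23,1],[23,2],[27,2],[29,2],[35,0],[39,1],[39,2],[49,0],[57,0],[62,1],[62,2]]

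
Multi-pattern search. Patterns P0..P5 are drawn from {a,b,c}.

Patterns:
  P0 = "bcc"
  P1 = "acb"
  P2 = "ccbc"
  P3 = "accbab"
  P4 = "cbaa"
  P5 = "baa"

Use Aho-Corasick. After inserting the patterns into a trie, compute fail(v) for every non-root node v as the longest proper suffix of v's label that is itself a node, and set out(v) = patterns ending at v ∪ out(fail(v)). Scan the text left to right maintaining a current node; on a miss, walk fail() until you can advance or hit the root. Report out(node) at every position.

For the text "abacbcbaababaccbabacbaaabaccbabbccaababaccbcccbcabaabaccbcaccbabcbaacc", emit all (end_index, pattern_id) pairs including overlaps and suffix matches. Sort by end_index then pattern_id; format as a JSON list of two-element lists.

Construct AC machine:
Trie (insert patterns):
  0='ε' goto a→4 b→1 c→7
  1='b' goto a→18 c→2
  2='bc' goto c→3
  3='bcc' goto ·  [P0 ends]
  4='a' goto c→5
  5='ac' goto b→6 c→11
  6='acb' goto ·  [P1 ends]
  7='c' goto b→15 c→8
  8='cc' goto b→9
  9='ccb' goto c→10
  10='ccbc' goto ·  [P2 ends]
  11='acc' goto b→12
  12='accb' goto a→13
  13='accba' goto b→14
  14='accbab' goto ·  [P3 ends]
  15='cb' goto a→16
  16='cba' goto a→17
  17='cbaa' goto ·  [P4 ends]
  18='ba' goto a→19
  19='baa' goto ·  [P5 ends]

BFS fail/out derivation:
  n1('b'): parent n0 fail=0; on 'b' 0 → fail=0;  out ∅∪∅=∅
  n4('a'): parent n0 fail=0; on 'a' 0 → fail=0;  out ∅∪∅=∅
  n7('c'): parent n0 fail=0; on 'c' 0 → fail=0;  out ∅∪∅=∅
  n2('bc'): parent n1 fail=0; on 'c' 0 → fail=7;  out ∅∪∅=∅
  n5('ac'): parent n4 fail=0; on 'c' 0 → fail=7;  out ∅∪∅=∅
  n8('cc'): parent n7 fail=0; on 'c' 0 → fail=7;  out ∅∪∅=∅
  n15('cb'): parent n7 fail=0; on 'b' 0 → fail=1;  out ∅∪∅=∅
  n18('ba'): parent n1 fail=0; on 'a' 0 → fail=4;  out ∅∪∅=∅
  n3('bcc'): parent n2 fail=7; on 'c' 7 → fail=8;  out {0}∪∅={0}
  n6('acb'): parent n5 fail=7; on 'b' 7 → fail=15;  out {1}∪∅={1}
  n9('ccb'): parent n8 fail=7; on 'b' 7 → fail=15;  out ∅∪∅=∅
  n11('acc'): parent n5 fail=7; on 'c' 7 → fail=8;  out ∅∪∅=∅
  n16('cba'): parent n15 fail=1; on 'a' 1 → fail=18;  out ∅∪∅=∅
  n19('baa'): parent n18 fail=4; on 'a' 4→0 → fail=4;  out {5}∪∅={5}
  n10('ccbc'): parent n9 fail=15; on 'c' 15→1 → fail=2;  out {2}∪∅={2}
  n12('accb'): parent n11 fail=8; on 'b' 8 → fail=9;  out ∅∪∅=∅
  n17('cbaa'): parent n16 fail=18; on 'a' 18 → fail=19;  out {4}∪{5}={4,5}
  n13('accba'): parent n12 fail=9; on 'a' 9→15 → fail=16;  out ∅∪∅=∅
  n14('accbab'): parent n13 fail=16; on 'b' 16→18→4→0 → fail=1;  out {3}∪∅={3}

Run:
[0] read 'a'  n0⇒n4
[1] read 'b'  n4⇒n1 ·f
[2] read 'a'  n1⇒n18
[3] read 'c'  n18⇒n5 ·f
[4] read 'b'  n5⇒n6  ** P1@[2:4]
[5] read 'c'  n6⇒n2 ·f
[6] read 'b'  n2⇒n15 ·f
[7] read 'a'  n15⇒n16
[8] read 'a'  n16⇒n17  ** P4@[5:8],P5@[6:8]
[9] read 'b'  n17⇒n1 ·f
[10] read 'a'  n1⇒n18
[11] read 'b'  n18⇒n1 ·f
[12] read 'a'  n1⇒n18
[13] read 'c'  n18⇒n5 ·f
[14] read 'c'  n5⇒n11
[15] read 'b'  n11⇒n12
[16] read 'a'  n12⇒n13
[17] read 'b'  n13⇒n14  ** P3@[12:17]
[18] read 'a'  n14⇒n18 ·f
[19] read 'c'  n18⇒n5 ·f
[20] read 'b'  n5⇒n6  ** P1@[18:20]
[21] read 'a'  n6⇒n16 ·f
[22] read 'a'  n16⇒n17  ** P4@[19:22],P5@[20:22]
[23] read 'a'  n17⇒n4 ·f
[24] read 'b'  n4⇒n1 ·f
[25] read 'a'  n1⇒n18
[26] read 'c'  n18⇒n5 ·f
[27] read 'c'  n5⇒n11
[28] read 'b'  n11⇒n12
[29] read 'a'  n12⇒n13
[30] read 'b'  n13⇒n14  ** P3@[25:30]
[31] read 'b'  n14⇒n1 ·f
[32] read 'c'  n1⇒n2
[33] read 'c'  n2⇒n3  ** P0@[31:33]
[34] read 'a'  n3⇒n4 ·f
[35] read 'a'  n4⇒n4 ·f
[36] read 'b'  n4⇒n1 ·f
[37] read 'a'  n1⇒n18
[38] read 'b'  n18⇒n1 ·f
[39] read 'a'  n1⇒n18
[40] read 'c'  n18⇒n5 ·f
[41] read 'c'  n5⇒n11
[42] read 'b'  n11⇒n12
[43] read 'c'  n12⇒n10 ·f  ** P2@[40:43]
[44] read 'c'  n10⇒n3 ·f  ** P0@[42:44]
[45] read 'c'  n3⇒n8 ·f
[46] read 'b'  n8⇒n9
[47] read 'c'  n9⇒n10  ** P2@[44:47]
[48] read 'a'  n10⇒n4 ·f
[49] read 'b'  n4⇒n1 ·f
[50] read 'a'  n1⇒n18
[51] read 'a'  n18⇒n19  ** P5@[49:51]
[52] read 'b'  n19⇒n1 ·f
[53] read 'a'  n1⇒n18
[54] read 'c'  n18⇒n5 ·f
[55] read 'c'  n5⇒n11
[56] read 'b'  n11⇒n12
[57] read 'c'  n12⇒n10 ·f  ** P2@[54:57]
[58] read 'a'  n10⇒n4 ·f
[59] read 'c'  n4⇒n5
[60] read 'c'  n5⇒n11
[61] read 'b'  n11⇒n12
[62] read 'a'  n12⇒n13
[63] read 'b'  n13⇒n14  ** P3@[58:63]
[64] read 'c'  n14⇒n2 ·f
[65] read 'b'  n2⇒n15 ·f
[66] read 'a'  n15⇒n16
[67] read 'a'  n16⇒n17  ** P4@[64:67],P5@[65:67]
[68] read 'c'  n17⇒n5 ·f
[69] read 'c'  n5⇒n11

Matches: [[4,1],[8,4],[8,5],[17,3],[20,1],[22,4],[22,5],[30,3],[33,0],[43,2],[44,0],[47,2],[51,5],[57,2],[63,3],[67,4],[67,5]]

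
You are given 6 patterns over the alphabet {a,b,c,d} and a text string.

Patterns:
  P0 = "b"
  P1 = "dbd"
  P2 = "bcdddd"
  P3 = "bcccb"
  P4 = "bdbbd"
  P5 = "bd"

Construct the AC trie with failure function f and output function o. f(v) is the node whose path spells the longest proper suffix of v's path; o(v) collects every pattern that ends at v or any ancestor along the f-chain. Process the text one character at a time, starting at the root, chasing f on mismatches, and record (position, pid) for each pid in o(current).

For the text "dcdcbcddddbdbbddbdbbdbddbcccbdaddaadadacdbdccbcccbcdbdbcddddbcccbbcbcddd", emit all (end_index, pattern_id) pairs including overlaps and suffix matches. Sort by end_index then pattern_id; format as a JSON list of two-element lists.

Build automaton:
Trie (insert patterns):
  n0 'ε': b→1 d→2
  n1 'b': c→5 d→13  ←P0
  n2 'd': b→3
  n3 'db': d→4
  n4 'dbd': ·  ←P1
  n5 'bc': c→10 d→6
  n6 'bcd': d→7
  n7 'bcdd': d→8
  n8 'bcddd': d→9
  n9 'bcdddd': ·  ←P2
  n10 'bcc': c→11
  n11 'bccc': b→12
  n12 'bcccb': ·  ←P3
  n13 'bd': b→14  ←P5
  n14 'bdb': b→15
  n15 'bdbb': d→16
  n16 'bdbbd': ·  ←P4

Failure links (BFS by depth):
  n1('b'): parent n0 fail=0; on 'b' 0 → fail=0;  out {0}∪∅={0}
  n2('d'): parent n0 fail=0; on 'd' 0 → fail=0;  out ∅∪∅=∅
  n3('db'): parent n2 fail=0; on 'b' 0 → fail=1;  out ∅∪{0}={0}
  n5('bc'): parent n1 fail=0; on 'c' 0 → fail=0;  out ∅∪∅=∅
  n13('bd'): parent n1 fail=0; on 'd' 0 → fail=2;  out {5}∪∅={5}
  n4('dbd'): parent n3 fail=1; on 'd' 1 → fail=13;  out {1}∪{5}={1,5}
  n6('bcd'): parent n5 fail=0; on 'd' 0 → fail=2;  out ∅∪∅=∅
  n10('bcc'): parent n5 fail=0; on 'c' 0 → fail=0;  out ∅∪∅=∅
  n14('bdb'): parent n13 fail=2; on 'b' 2 → fail=3;  out ∅∪{0}={0}
  n7('bcdd'): parent n6 fail=2; on 'd' 2→0 → fail=2;  out ∅∪∅=∅
  n11('bccc'): parent n10 fail=0; on 'c' 0 → fail=0;  out ∅∪∅=∅
  n15('bdbb'): parent n14 fail=3; on 'b' 3→1→0 → fail=1;  out ∅∪{0}={0}
  n8('bcddd'): parent n7 fail=2; on 'd' 2→0 → fail=2;  out ∅∪∅=∅
  n12('bcccb'): parent n11 fail=0; on 'b' 0 → fail=1;  out {3}∪{0}={0,3}
  n16('bdbbd'): parent n15 fail=1; on 'd' 1 → fail=13;  out {4}∪{5}={4,5}
  n9('bcdddd'): parent n8 fail=2; on 'd' 2→0 → fail=2;  out {2}∪∅={2}

Run:
pos 0 'd': at 2
pos 1 'c': at 0 (fail-walked)
pos 2 'd': at 2
pos 3 'c': at 0 (fail-walked)
pos 4 'b': at 1  ** P0@[4:4]
pos 5 'c': at 5
pos 6 'd': at 6
pos 7 'd': at 7
pos 8 'd': at 8
pos 9 'd': at 9  ** P2@[4:9]
pos 10 'b': at 3 (fail-walked)  ** P0@[10:10]
pos 11 'd': at 4  ** P1@[9:11],P5@[10:11]
pos 12 'b': at 14 (fail-walked)  ** P0@[12:12]
pos 13 'b': at 15  ** P0@[13:13]
pos 14 'd': at 16  ** P4@[10:14],P5@[13:14]
pos 15 'd': at 2 (fail-walked)
pos 16 'b': at 3  ** P0@[16:16]
pos 17 'd': at 4  ** P1@[15:17],P5@[16:17]
pos 18 'b': at 14 (fail-walked)  ** P0@[18:18]
pos 19 'b': at 15  ** P0@[19:19]
pos 20 'd': at 16  ** P4@[16:20],P5@[19:20]
pos 21 'b': at 14 (fail-walked)  ** P0@[21:21]
pos 22 'd': at 4 (fail-walked)  ** P1@[20:22],P5@[21:22]
pos 23 'd': at 2 (fail-walked)
pos 24 'b': at 3  ** P0@[24:24]
pos 25 'c': at 5 (fail-walked)
pos 26 'c': at 10
pos 27 'c': at 11
pos 28 'b': at 12  ** P0@[28:28],P3@[24:28]
pos 29 'd': at 13 (fail-walked)  ** P5@[28:29]
pos 30 'a': at 0 (fail-walked)
pos 31 'd': at 2
pos 32 'd': at 2 (fail-walked)
pos 33 'a': at 0 (fail-walked)
pos 34 'a': at 0
pos 35 'd': at 2
pos 36 'a': at 0 (fail-walked)
pos 37 'd': at 2
pos 38 'a': at 0 (fail-walked)
pos 39 'c': at 0
pos 40 'd': at 2
pos 41 'b': at 3  ** P0@[41:41]
pos 42 'd': at 4  ** P1@[40:42],P5@[41:42]
pos 43 'c': at 0 (fail-walked)
pos 44 'c': at 0
pos 45 'b': at 1  ** P0@[45:45]
pos 46 'c': at 5
pos 47 'c': at 10
pos 48 'c': at 11
pos 49 'b': at 12  ** P0@[49:49],P3@[45:49]
pos 50 'c': at 5 (fail-walked)
pos 51 'd': at 6
pos 52 'b': at 3 (fail-walked)  ** P0@[52:52]
pos 53 'd': at 4  ** P1@[51:53],P5@[52:53]
pos 54 'b': at 14 (fail-walked)  ** P0@[54:54]
pos 55 'c': at 5 (fail-walked)
pos 56 'd': at 6
pos 57 'd': at 7
pos 58 'd': at 8
pos 59 'd': at 9  ** P2@[54:59]
pos 60 'b': at 3 (fail-walked)  ** P0@[60:60]
pos 61 'c': at 5 (fail-walked)
pos 62 'c': at 10
pos 63 'c': at 11
pos 64 'b': at 12  ** P0@[64:64],P3@[60:64]
pos 65 'b': at 1 (fail-walked)  ** P0@[65:65]
pos 66 'c': at 5
pos 67 'b': at 1 (fail-walked)  ** P0@[67:67]
pos 68 'c': at 5
pos 69 'd': at 6
pos 70 'd': at 7
pos 71 'd': at 8

Matches: [[4,0],[9,2],[10,0],[11,1],[11,5],[12,0],[13,0],[14,4],[14,5],[16,0],[17,1],[17,5],[18,0],[19,0],[20,4],[20,5],[21,0],[22,1],[22,5],[24,0],[28,0],[28,3],[29,5],[41,0],[42,1],[42,5],[45,0],[49,0],[49,3],[52,0],[53,1],[53,5],[54,0],[59,2],[60,0],[64,0],[64,3],[65,0],[67,0]]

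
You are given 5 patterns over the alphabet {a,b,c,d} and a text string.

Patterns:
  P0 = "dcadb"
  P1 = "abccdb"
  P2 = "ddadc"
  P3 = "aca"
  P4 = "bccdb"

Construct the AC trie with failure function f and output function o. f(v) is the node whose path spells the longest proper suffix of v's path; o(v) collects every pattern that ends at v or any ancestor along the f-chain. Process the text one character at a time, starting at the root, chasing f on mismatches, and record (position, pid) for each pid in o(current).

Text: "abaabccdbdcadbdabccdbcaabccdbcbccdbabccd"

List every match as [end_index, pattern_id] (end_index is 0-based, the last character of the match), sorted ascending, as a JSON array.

Construct AC machine:
Trie (insert patterns):
  n0 'ε': a→6 b→18 d→1
  n1 'd': c→2 d→12
  n2 'dc': a→3
  n3 'dca': d→4
  n4 'dcad': b→5
  n5 'dcadb': ·  ←P0
  n6 'a': b→7 c→16
  n7 'ab': c→8
  n8 'abc': c→9
  n9 'abcc': d→10
  n10 'abccd': b→11
  n11 'abccdb': ·  ←P1
  n12 'dd': a→13
  n13 'dda': d→14
  n14 'ddad': c→15
  n15 'ddadc': ·  ←P2
  n16 'ac': a→17
  n17 'aca': ·  ←P3
  n18 'b': c→19
  n19 'bc': c→20
  n20 'bcc': d→21
  n21 'bccd': b→22
  n22 'bccdb': ·  ←P4

BFS fail/out derivation:
  fail(1) 'd': from fail(0)=0 chase 'd': 0 ⇒ 0;  out=∅∪out(0)=∅
  fail(6) 'a': from fail(0)=0 chase 'a': 0 ⇒ 0;  out=∅∪out(0)=∅
  fail(18) 'b': from fail(0)=0 chase 'b': 0 ⇒ 0;  out=∅∪out(0)=∅
  fail(2) 'dc': from fail(1)=0 chase 'c': 0 ⇒ 0;  out=∅∪out(0)=∅
  fail(7) 'ab': from fail(6)=0 chase 'b': 0 ⇒ 18;  out=∅∪out(18)=∅
  fail(12) 'dd': from fail(1)=0 chase 'd': 0 ⇒ 1;  out=∅∪out(1)=∅
  fail(16) 'ac': from fail(6)=0 chase 'c': 0 ⇒ 0;  out=∅∪out(0)=∅
  fail(19) 'bc': from fail(18)=0 chase 'c': 0 ⇒ 0;  out=∅∪out(0)=∅
  fail(3) 'dca': from fail(2)=0 chase 'a': 0 ⇒ 6;  out=∅∪out(6)=∅
  fail(8) 'abc': from fail(7)=18 chase 'c': 18 ⇒ 19;  out=∅∪out(19)=∅
  fail(13) 'dda': from fail(12)=1 chase 'a': 1→0 ⇒ 6;  out=∅∪out(6)=∅
  fail(17) 'aca': from fail(16)=0 chase 'a': 0 ⇒ 6;  out={3}∪out(6)={3}
  fail(20) 'bcc': from fail(19)=0 chase 'c': 0 ⇒ 0;  out=∅∪out(0)=∅
  fail(4) 'dcad': from fail(3)=6 chase 'd': 6→0 ⇒ 1;  out=∅∪out(1)=∅
  fail(9) 'abcc': from fail(8)=19 chase 'c': 19 ⇒ 20;  out=∅∪out(20)=∅
  fail(14) 'ddad': from fail(13)=6 chase 'd': 6→0 ⇒ 1;  out=∅∪out(1)=∅
  fail(21) 'bccd': from fail(20)=0 chase 'd': 0 ⇒ 1;  out=∅∪out(1)=∅
  fail(5) 'dcadb': from fail(4)=1 chase 'b': 1→0 ⇒ 18;  out={0}∪out(18)={0}
  fail(10) 'abccd': from fail(9)=20 chase 'd': 20 ⇒ 21;  out=∅∪out(21)=∅
  fail(15) 'ddadc': from fail(14)=1 chase 'c': 1 ⇒ 2;  out={2}∪out(2)={2}
  fail(22) 'bccdb': from fail(21)=1 chase 'b': 1→0 ⇒ 18;  out={4}∪out(18)={4}
  fail(11) 'abccdb': from fail(10)=21 chase 'b': 21 ⇒ 22;  out={1}∪out(22)={1,4}

Run:
pos 0 'a': at 6
pos 1 'b': at 7
pos 2 'a': at 6 (fail-walked)
pos 3 'a': at 6 (fail-walked)
pos 4 'b': at 7
pos 5 'c': at 8
pos 6 'c': at 9
pos 7 'd': at 10
pos 8 'b': at 11  → match P1@[3:8],P4@[4:8]
pos 9 'd': at 1 (fail-walked)
pos 10 'c': at 2
pos 11 'a': at 3
pos 12 'd': at 4
pos 13 'b': at 5  → match P0@[9:13]
pos 14 'd': at 1 (fail-walked)
pos 15 'a': at 6 (fail-walked)
pos 16 'b': at 7
pos 17 'c': at 8
pos 18 'c': at 9
pos 19 'd': at 10
pos 20 'b': at 11  → match P1@[15:20],P4@[16:20]
pos 21 'c': at 19 (fail-walked)
pos 22 'a': at 6 (fail-walked)
pos 23 'a': at 6 (fail-walked)
pos 24 'b': at 7
pos 25 'c': at 8
pos 26 'c': at 9
pos 27 'd': at 10
pos 28 'b': at 11  → match P1@[23:28],P4@[24:28]
pos 29 'c': at 19 (fail-walked)
pos 30 'b': at 18 (fail-walked)
pos 31 'c': at 19
pos 32 'c': at 20
pos 33 'd': at 21
pos 34 'b': at 22  → match P4@[30:34]
pos 35 'a': at 6 (fail-walked)
pos 36 'b': at 7
pos 37 'c': at 8
pos 38 'c': at 9
pos 39 'd': at 10

All matches (sorted): [[8,1],[8,4],[13,0],[20,1],[20,4],[28,1],[28,4],[34,4]]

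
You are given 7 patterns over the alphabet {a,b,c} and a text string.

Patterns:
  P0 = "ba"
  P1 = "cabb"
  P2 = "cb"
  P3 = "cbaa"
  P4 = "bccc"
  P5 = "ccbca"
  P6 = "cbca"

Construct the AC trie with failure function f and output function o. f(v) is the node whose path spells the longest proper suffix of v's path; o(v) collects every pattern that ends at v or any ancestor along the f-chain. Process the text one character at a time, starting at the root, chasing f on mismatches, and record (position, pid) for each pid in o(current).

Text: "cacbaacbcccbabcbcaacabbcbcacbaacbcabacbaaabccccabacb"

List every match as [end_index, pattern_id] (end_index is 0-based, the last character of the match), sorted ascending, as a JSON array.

Construct AC machine:
Trie (insert patterns):
  0='ε' goto b→1 c→3
  1='b' goto a→2 c→10
  2='ba' goto ·  ←P0
  3='c' goto a→4 b→7 c→13
  4='ca' goto b→5
  5='cab' goto b→6
  6='cabb' goto ·  ←P1
  7='cb' goto a→8 c→17  ←P2
  8='cba' goto a→9
  9='cbaa' goto ·  ←P3
  10='bc' goto c→11
  11='bcc' goto c→12
  12='bccc' goto ·  ←P4
  13='cc' goto b→14
  14='ccb' goto c→15
  15='ccbc' goto a→16
  16='ccbca' goto ·  ←P5
  17='cbc' goto a→18
  18='cbca' goto ·  ←P6

Failure links (BFS by depth):
  n1('b'): parent n0 fail=0; on 'b' 0 → fail=0;  out ∅∪∅=∅
  n3('c'): parent n0 fail=0; on 'c' 0 → fail=0;  out ∅∪∅=∅
  n2('ba'): parent n1 fail=0; on 'a' 0 → fail=0;  out {0}∪∅={0}
  n4('ca'): parent n3 fail=0; on 'a' 0 → fail=0;  out ∅∪∅=∅
  n7('cb'): parent n3 fail=0; on 'b' 0 → fail=1;  out {2}∪∅={2}
  n10('bc'): parent n1 fail=0; on 'c' 0 → fail=3;  out ∅∪∅=∅
  n13('cc'): parent n3 fail=0; on 'c' 0 → fail=3;  out ∅∪∅=∅
  n5('cab'): parent n4 fail=0; on 'b' 0 → fail=1;  out ∅∪∅=∅
  n8('cba'): parent n7 fail=1; on 'a' 1 → fail=2;  out ∅∪{0}={0}
  n11('bcc'): parent n10 fail=3; on 'c' 3 → fail=13;  out ∅∪∅=∅
  n14('ccb'): parent n13 fail=3; on 'b' 3 → fail=7;  out ∅∪{2}={2}
  n17('cbc'): parent n7 fail=1; on 'c' 1 → fail=10;  out ∅∪∅=∅
  n6('cabb'): parent n5 fail=1; on 'b' 1→0 → fail=1;  out {1}∪∅={1}
  n9('cbaa'): parent n8 fail=2; on 'a' 2→0 → fail=0;  out {3}∪∅={3}
  n12('bccc'): parent n11 fail=13; on 'c' 13→3 → fail=13;  out {4}∪∅={4}
  n15('ccbc'): parent n14 fail=7; on 'c' 7 → fail=17;  out ∅∪∅=∅
  n18('cbca'): parent n17 fail=10; on 'a' 10→3 → fail=4;  out {6}∪∅={6}
  n16('ccbca'): parent n15 fail=17; on 'a' 17 → fail=18;  out {5}∪{6}={5,6}

Scan:
pos 0 'c': at 3
pos 1 'a': at 4
pos 2 'c': at 3 ·f
pos 3 'b': at 7  emit P2@[2:3]
pos 4 'a': at 8  emit P0@[3:4]
pos 5 'a': at 9  emit P3@[2:5]
pos 6 'c': at 3 ·f
pos 7 'b': at 7  emit P2@[6:7]
pos 8 'c': at 17
pos 9 'c': at 11 ·f
pos 10 'c': at 12  emit P4@[7:10]
pos 11 'b': at 14 ·f  emit P2@[10:11]
pos 12 'a': at 8 ·f  emit P0@[11:12]
pos 13 'b': at 1 ·f
pos 14 'c': at 10
pos 15 'b': at 7 ·f  emit P2@[14:15]
pos 16 'c': at 17
pos 17 'a': at 18  emit P6@[14:17]
pos 18 'a': at 0 ·f
pos 19 'c': at 3
pos 20 'a': at 4
pos 21 'b': at 5
pos 22 'b': at 6  emit P1@[19:22]
pos 23 'c': at 10 ·f
pos 24 'b': at 7 ·f  emit P2@[23:24]
pos 25 'c': at 17
pos 26 'a': at 18  emit P6@[23:26]
pos 27 'c': at 3 ·f
pos 28 'b': at 7  emit P2@[27:28]
pos 29 'a': at 8  emit P0@[28:29]
pos 30 'a': at 9  emit P3@[27:30]
pos 31 'c': at 3 ·f
pos 32 'b': at 7  emit P2@[31:32]
pos 33 'c': at 17
pos 34 'a': at 18  emit P6@[31:34]
pos 35 'b': at 5 ·f
pos 36 'a': at 2 ·f  emit P0@[35:36]
pos 37 'c': at 3 ·f
pos 38 'b': at 7  emit P2@[37:38]
pos 39 'a': at 8  emit P0@[38:39]
pos 40 'a': at 9  emit P3@[37:40]
pos 41 'a': at 0 ·f
pos 42 'b': at 1
pos 43 'c': at 10
pos 44 'c': at 11
pos 45 'c': at 12  emit P4@[42:45]
pos 46 'c': at 13 ·f
pos 47 'a': at 4 ·f
pos 48 'b': at 5
pos 49 'a': at 2 ·f  emit P0@[48:49]
pos 50 'c': at 3 ·f
pos 51 'b': at 7  emit P2@[50:51]

All matches (sorted): [[3,2],[4,0],[5,3],[7,2],[10,4],[11,2],[12,0],[15,2],[17,6],[22,1],[24,2],[26,6],[28,2],[29,0],[30,3],[32,2],[34,6],[36,0],[38,2],[39,0],[40,3],[45,4],[49,0],[51,2]]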